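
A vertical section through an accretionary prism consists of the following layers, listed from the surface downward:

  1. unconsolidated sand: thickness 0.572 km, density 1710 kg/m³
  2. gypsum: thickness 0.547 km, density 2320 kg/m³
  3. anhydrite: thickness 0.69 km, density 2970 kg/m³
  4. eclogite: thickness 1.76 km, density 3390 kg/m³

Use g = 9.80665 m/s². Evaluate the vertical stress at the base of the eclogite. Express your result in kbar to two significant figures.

1.0 kbar

unconsolidated sand: 1710 kg/m³ × 9.80665 m/s² × 572 m = 9.592×10^6 Pa = 0.09592 kbar
gypsum: 2320 kg/m³ × 9.80665 m/s² × 547 m = 1.245×10^7 Pa = 0.1245 kbar
anhydrite: 2970 kg/m³ × 9.80665 m/s² × 690 m = 2.010×10^7 Pa = 0.2010 kbar
eclogite: 3390 kg/m³ × 9.80665 m/s² × 1760 m = 5.851×10^7 Pa = 0.5851 kbar
Total = 0.09592 + 0.1245 + 0.2010 + 0.5851 = 1.0064 kbar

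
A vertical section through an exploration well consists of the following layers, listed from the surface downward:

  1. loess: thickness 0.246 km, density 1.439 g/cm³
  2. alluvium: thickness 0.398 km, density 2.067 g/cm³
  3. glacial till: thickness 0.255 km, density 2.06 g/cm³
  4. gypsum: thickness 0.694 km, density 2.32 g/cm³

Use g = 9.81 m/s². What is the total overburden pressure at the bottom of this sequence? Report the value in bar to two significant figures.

320 bar

loess: 1439 kg/m³ × 9.81 m/s² × 246 m = 3.473×10^6 Pa = 34.73 bar
alluvium: 2067 kg/m³ × 9.81 m/s² × 398 m = 8.070×10^6 Pa = 80.70 bar
glacial till: 2060 kg/m³ × 9.81 m/s² × 255 m = 5.153×10^6 Pa = 51.53 bar
gypsum: 2320 kg/m³ × 9.81 m/s² × 694 m = 1.579×10^7 Pa = 157.9 bar
Total = 34.73 + 80.70 + 51.53 + 157.9 = 324.91 bar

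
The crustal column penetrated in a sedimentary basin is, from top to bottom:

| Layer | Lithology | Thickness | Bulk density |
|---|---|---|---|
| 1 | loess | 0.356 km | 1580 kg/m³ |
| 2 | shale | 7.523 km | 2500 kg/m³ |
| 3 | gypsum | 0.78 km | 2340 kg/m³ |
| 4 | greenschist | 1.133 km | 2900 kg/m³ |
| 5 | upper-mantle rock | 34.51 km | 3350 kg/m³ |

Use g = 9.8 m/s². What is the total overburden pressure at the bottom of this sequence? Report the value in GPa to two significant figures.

1.4 GPa

loess: 1580 kg/m³ × 9.8 m/s² × 356 m = 5.512×10^6 Pa = 5.512×10^-3 GPa
shale: 2500 kg/m³ × 9.8 m/s² × 7523 m = 1.843×10^8 Pa = 0.1843 GPa
gypsum: 2340 kg/m³ × 9.8 m/s² × 780 m = 1.789×10^7 Pa = 0.01789 GPa
greenschist: 2900 kg/m³ × 9.8 m/s² × 1133 m = 3.220×10^7 Pa = 0.03220 GPa
upper-mantle rock: 3350 kg/m³ × 9.8 m/s² × 34510 m = 1.133×10^9 Pa = 1.133 GPa
Total = 5.512×10^-3 + 0.1843 + 0.01789 + 0.03220 + 1.133 = 1.3729 GPa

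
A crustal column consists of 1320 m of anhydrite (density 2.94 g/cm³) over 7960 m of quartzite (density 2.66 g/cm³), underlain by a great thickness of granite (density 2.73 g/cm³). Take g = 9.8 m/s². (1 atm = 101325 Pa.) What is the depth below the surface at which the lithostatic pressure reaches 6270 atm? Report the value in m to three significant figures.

23800 m

Pressure at base of upper layers: 2940×9.8×1320 + 2660×9.8×7960 = 2.455×10^8 Pa = 2423 atm
Remaining pressure to be supplied by granite: 6.353×10^8 − 2.455×10^8 = 3.898×10^8 Pa
Additional depth in granite = 3.898×10^8 Pa / (2730 kg/m³ × 9.8 m/s²) = 14569 m
Total depth = 9280 m + 14569 m = 23849 m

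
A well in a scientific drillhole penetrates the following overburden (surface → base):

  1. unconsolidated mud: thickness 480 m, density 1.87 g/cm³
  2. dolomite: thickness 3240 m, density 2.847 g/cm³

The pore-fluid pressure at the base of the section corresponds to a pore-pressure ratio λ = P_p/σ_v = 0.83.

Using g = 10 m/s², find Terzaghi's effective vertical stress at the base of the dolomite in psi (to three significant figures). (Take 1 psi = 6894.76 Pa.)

2500 psi

Overburden (lithostatic) stress σ_v:
unconsolidated mud: 1870 kg/m³ × 10 m/s² × 480 m = 8.976×10^6 Pa = 8.976 MPa
dolomite: 2847 kg/m³ × 10 m/s² × 3240 m = 9.224×10^7 Pa = 92.24 MPa
Total = 8.976 + 92.24 = 101.22 MPa
Pore pressure P_p = λ·σ_v = 0.83 × 101.2 MPa = 84.01 MPa
Effective stress σ' = σ_v − P_p = 101.2 − 84.01 = 17.207 MPa = 2495.7 psi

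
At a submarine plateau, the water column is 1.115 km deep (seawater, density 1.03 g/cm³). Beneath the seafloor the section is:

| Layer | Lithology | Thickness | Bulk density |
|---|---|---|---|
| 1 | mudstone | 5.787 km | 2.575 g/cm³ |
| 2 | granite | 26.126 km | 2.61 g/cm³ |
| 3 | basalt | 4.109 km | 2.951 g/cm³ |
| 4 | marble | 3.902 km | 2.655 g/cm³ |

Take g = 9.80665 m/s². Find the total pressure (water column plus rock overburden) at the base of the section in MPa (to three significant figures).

1050 MPa

seawater: 1030 kg/m³ × 9.80665 m/s² × 1115 m = 1.126×10^7 Pa = 11.26 MPa
mudstone: 2575 kg/m³ × 9.80665 m/s² × 5787 m = 1.461×10^8 Pa = 146.1 MPa
granite: 2610 kg/m³ × 9.80665 m/s² × 26126 m = 6.687×10^8 Pa = 668.7 MPa
basalt: 2951 kg/m³ × 9.80665 m/s² × 4109 m = 1.189×10^8 Pa = 118.9 MPa
marble: 2655 kg/m³ × 9.80665 m/s² × 3902 m = 1.016×10^8 Pa = 101.6 MPa
Total = 11.26 + 146.1 + 668.7 + 118.9 + 101.6 = 1046.6 MPa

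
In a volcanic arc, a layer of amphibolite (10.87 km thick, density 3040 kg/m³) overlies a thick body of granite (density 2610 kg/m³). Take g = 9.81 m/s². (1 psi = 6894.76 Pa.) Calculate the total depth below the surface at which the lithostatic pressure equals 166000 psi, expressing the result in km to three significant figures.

42.9 km

Pressure at base of upper layers: 3040×9.81×10870 = 3.242×10^8 Pa = 47017 psi
Remaining pressure to be supplied by granite: 1.145×10^9 − 3.242×10^8 = 8.204×10^8 Pa
Additional depth in granite = 8.204×10^8 Pa / (2610 kg/m³ × 9.81 m/s²) = 32040 m
Total depth = 10870 m + 32040 m = 42910 m
= 42.910 km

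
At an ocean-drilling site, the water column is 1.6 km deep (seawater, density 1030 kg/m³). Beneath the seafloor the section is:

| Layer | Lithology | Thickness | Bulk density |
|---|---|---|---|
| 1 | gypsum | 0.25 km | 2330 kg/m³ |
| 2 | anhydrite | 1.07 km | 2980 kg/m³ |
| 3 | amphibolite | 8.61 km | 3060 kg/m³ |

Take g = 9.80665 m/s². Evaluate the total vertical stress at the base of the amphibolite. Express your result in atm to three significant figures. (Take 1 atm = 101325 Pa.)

3070 atm

seawater: 1030 kg/m³ × 9.80665 m/s² × 1600 m = 1.616×10^7 Pa = 159.5 atm
gypsum: 2330 kg/m³ × 9.80665 m/s² × 250 m = 5.712×10^6 Pa = 56.38 atm
anhydrite: 2980 kg/m³ × 9.80665 m/s² × 1070 m = 3.127×10^7 Pa = 308.6 atm
amphibolite: 3060 kg/m³ × 9.80665 m/s² × 8610 m = 2.584×10^8 Pa = 2550 atm
Total = 159.5 + 56.38 + 308.6 + 2550 = 3074.4 atm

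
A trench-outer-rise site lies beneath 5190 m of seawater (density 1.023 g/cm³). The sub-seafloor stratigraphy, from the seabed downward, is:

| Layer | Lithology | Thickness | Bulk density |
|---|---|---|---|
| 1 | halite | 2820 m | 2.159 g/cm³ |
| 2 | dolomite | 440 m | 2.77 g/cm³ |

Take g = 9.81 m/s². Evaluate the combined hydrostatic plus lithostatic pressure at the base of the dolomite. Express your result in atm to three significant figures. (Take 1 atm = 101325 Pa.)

1220 atm

seawater: 1023 kg/m³ × 9.81 m/s² × 5190 m = 5.208×10^7 Pa = 514.0 atm
halite: 2159 kg/m³ × 9.81 m/s² × 2820 m = 5.973×10^7 Pa = 589.5 atm
dolomite: 2770 kg/m³ × 9.81 m/s² × 440 m = 1.196×10^7 Pa = 118.0 atm
Total = 514.0 + 589.5 + 118.0 = 1221.5 atm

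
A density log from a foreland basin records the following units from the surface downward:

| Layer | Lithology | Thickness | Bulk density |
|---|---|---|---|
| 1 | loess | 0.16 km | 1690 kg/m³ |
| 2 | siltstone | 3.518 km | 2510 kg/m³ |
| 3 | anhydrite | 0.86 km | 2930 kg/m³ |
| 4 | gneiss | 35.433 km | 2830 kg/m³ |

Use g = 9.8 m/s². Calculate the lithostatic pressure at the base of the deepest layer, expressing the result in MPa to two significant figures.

loess: 1690 kg/m³ × 9.8 m/s² × 160 m = 2.650×10^6 Pa = 2.650 MPa
siltstone: 2510 kg/m³ × 9.8 m/s² × 3518 m = 8.654×10^7 Pa = 86.54 MPa
anhydrite: 2930 kg/m³ × 9.8 m/s² × 860 m = 2.469×10^7 Pa = 24.69 MPa
gneiss: 2830 kg/m³ × 9.8 m/s² × 35433 m = 9.827×10^8 Pa = 982.7 MPa
Total = 2.650 + 86.54 + 24.69 + 982.7 = 1096.6 MPa

1100 MPa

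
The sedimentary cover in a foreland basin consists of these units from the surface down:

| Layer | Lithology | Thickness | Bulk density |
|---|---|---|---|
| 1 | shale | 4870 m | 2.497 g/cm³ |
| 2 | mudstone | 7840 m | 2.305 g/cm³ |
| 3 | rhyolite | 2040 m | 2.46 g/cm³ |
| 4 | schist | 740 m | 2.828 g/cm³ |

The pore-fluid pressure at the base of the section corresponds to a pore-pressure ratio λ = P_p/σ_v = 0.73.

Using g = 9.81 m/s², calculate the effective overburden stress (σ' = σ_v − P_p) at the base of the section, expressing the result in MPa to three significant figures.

Overburden (lithostatic) stress σ_v:
shale: 2497 kg/m³ × 9.81 m/s² × 4870 m = 1.193×10^8 Pa = 119.3 MPa
mudstone: 2305 kg/m³ × 9.81 m/s² × 7840 m = 1.773×10^8 Pa = 177.3 MPa
rhyolite: 2460 kg/m³ × 9.81 m/s² × 2040 m = 4.923×10^7 Pa = 49.23 MPa
schist: 2828 kg/m³ × 9.81 m/s² × 740 m = 2.053×10^7 Pa = 20.53 MPa
Total = 119.3 + 177.3 + 49.23 + 20.53 = 366.33 MPa
Pore pressure P_p = λ·σ_v = 0.73 × 366.3 MPa = 267.4 MPa
Effective stress σ' = σ_v − P_p = 366.3 − 267.4 = 98.910 MPa

98.9 MPa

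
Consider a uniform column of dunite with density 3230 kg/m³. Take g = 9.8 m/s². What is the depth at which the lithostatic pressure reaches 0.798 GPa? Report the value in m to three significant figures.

h = P/(ρg) = 0.798 GPa / (3230 kg/m³ × 9.8 m/s²) = 7.980×10^8 Pa / 31654 Pa/m = 25210 m

25200 m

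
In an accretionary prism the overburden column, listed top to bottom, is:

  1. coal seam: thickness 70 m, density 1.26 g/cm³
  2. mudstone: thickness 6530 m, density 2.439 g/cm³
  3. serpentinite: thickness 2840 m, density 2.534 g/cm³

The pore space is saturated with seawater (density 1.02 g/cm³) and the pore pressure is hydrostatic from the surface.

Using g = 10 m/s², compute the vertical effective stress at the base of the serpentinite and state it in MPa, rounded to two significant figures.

Overburden (lithostatic) stress σ_v:
coal seam: 1260 kg/m³ × 10 m/s² × 70 m = 8.820×10^5 Pa = 0.8820 MPa
mudstone: 2439 kg/m³ × 10 m/s² × 6530 m = 1.593×10^8 Pa = 159.3 MPa
serpentinite: 2534 kg/m³ × 10 m/s² × 2840 m = 7.197×10^7 Pa = 71.97 MPa
Total = 0.8820 + 159.3 + 71.97 = 232.11 MPa
Pore pressure P_p = 1020 kg/m³ × 10 m/s² × 9440 m = 9.629×10^7 Pa = 96.29 MPa
Effective stress σ' = σ_v − P_p = 232.1 − 96.29 = 135.83 MPa

140 MPa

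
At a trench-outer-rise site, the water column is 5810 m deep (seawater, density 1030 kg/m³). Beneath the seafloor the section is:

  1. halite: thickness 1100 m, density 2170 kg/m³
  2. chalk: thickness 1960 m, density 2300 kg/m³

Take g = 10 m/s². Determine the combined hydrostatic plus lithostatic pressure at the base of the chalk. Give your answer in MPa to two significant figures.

130 MPa

seawater: 1030 kg/m³ × 10 m/s² × 5810 m = 5.984×10^7 Pa = 59.84 MPa
halite: 2170 kg/m³ × 10 m/s² × 1100 m = 2.387×10^7 Pa = 23.87 MPa
chalk: 2300 kg/m³ × 10 m/s² × 1960 m = 4.508×10^7 Pa = 45.08 MPa
Total = 59.84 + 23.87 + 45.08 = 128.79 MPa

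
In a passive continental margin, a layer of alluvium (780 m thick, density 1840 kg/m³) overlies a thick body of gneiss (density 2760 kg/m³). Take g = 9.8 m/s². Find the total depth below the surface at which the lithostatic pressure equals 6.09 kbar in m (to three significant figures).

Pressure at base of upper layers: 1840×9.8×780 = 1.406×10^7 Pa = 0.1406 kbar
Remaining pressure to be supplied by gneiss: 6.090×10^8 − 1.406×10^7 = 5.949×10^8 Pa
Additional depth in gneiss = 5.949×10^8 Pa / (2760 kg/m³ × 9.8 m/s²) = 21996 m
Total depth = 780 m + 21996 m = 22776 m

22800 m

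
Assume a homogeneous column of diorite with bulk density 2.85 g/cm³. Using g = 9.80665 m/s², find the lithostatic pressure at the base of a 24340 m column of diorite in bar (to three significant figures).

6800 bar

diorite: 2850 kg/m³ × 9.80665 m/s² × 24340 m = 6.803×10^8 Pa = 6803 bar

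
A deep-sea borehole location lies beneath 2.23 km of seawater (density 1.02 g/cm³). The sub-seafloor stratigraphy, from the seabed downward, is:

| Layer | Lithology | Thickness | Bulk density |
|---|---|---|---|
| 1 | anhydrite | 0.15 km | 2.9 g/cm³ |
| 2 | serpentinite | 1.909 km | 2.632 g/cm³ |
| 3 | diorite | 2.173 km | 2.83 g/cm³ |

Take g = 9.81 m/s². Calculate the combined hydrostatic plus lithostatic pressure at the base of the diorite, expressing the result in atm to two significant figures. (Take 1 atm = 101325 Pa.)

1300 atm

seawater: 1020 kg/m³ × 9.81 m/s² × 2230 m = 2.231×10^7 Pa = 220.2 atm
anhydrite: 2900 kg/m³ × 9.81 m/s² × 150 m = 4.267×10^6 Pa = 42.12 atm
serpentinite: 2632 kg/m³ × 9.81 m/s² × 1909 m = 4.929×10^7 Pa = 486.5 atm
diorite: 2830 kg/m³ × 9.81 m/s² × 2173 m = 6.033×10^7 Pa = 595.4 atm
Total = 220.2 + 42.12 + 486.5 + 595.4 = 1344.2 atm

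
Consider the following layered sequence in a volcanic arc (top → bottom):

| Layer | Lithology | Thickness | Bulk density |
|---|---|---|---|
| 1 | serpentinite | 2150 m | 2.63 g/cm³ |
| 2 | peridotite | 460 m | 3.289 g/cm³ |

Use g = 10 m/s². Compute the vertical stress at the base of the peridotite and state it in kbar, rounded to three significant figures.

0.717 kbar

serpentinite: 2630 kg/m³ × 10 m/s² × 2150 m = 5.654×10^7 Pa = 0.5655 kbar
peridotite: 3289 kg/m³ × 10 m/s² × 460 m = 1.513×10^7 Pa = 0.1513 kbar
Total = 0.5655 + 0.1513 = 0.71674 kbar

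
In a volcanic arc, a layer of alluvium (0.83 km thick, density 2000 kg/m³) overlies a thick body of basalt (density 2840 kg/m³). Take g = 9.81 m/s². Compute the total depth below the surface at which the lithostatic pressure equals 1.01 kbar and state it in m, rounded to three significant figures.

Pressure at base of upper layers: 2000×9.81×830 = 1.628×10^7 Pa = 0.1628 kbar
Remaining pressure to be supplied by basalt: 1.010×10^8 − 1.628×10^7 = 8.472×10^7 Pa
Additional depth in basalt = 8.472×10^7 Pa / (2840 kg/m³ × 9.81 m/s²) = 3040.7 m
Total depth = 830 m + 3040.7 m = 3870.7 m

3870 m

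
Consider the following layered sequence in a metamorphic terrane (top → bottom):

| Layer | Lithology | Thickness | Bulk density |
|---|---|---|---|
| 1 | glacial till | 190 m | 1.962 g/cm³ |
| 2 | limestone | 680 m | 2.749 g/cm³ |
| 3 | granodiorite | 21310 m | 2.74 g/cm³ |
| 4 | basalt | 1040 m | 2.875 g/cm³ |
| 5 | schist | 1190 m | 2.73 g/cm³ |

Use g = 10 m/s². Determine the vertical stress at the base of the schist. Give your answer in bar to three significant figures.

6690 bar

glacial till: 1962 kg/m³ × 10 m/s² × 190 m = 3.728×10^6 Pa = 37.28 bar
limestone: 2749 kg/m³ × 10 m/s² × 680 m = 1.869×10^7 Pa = 186.9 bar
granodiorite: 2740 kg/m³ × 10 m/s² × 21310 m = 5.839×10^8 Pa = 5839 bar
basalt: 2875 kg/m³ × 10 m/s² × 1040 m = 2.990×10^7 Pa = 299.0 bar
schist: 2730 kg/m³ × 10 m/s² × 1190 m = 3.249×10^7 Pa = 324.9 bar
Total = 37.28 + 186.9 + 5839 + 299.0 + 324.9 = 6687.0 bar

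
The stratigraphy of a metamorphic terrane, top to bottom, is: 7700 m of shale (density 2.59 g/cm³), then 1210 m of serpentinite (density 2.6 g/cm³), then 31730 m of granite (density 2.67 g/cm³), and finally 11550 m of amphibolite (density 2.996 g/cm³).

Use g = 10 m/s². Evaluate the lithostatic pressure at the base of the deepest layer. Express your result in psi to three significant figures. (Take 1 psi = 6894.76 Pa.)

shale: 2590 kg/m³ × 10 m/s² × 7700 m = 1.994×10^8 Pa = 28925 psi
serpentinite: 2600 kg/m³ × 10 m/s² × 1210 m = 3.146×10^7 Pa = 4563 psi
granite: 2670 kg/m³ × 10 m/s² × 31730 m = 8.472×10^8 Pa = 1.229×10^5 psi
amphibolite: 2996 kg/m³ × 10 m/s² × 11550 m = 3.460×10^8 Pa = 50189 psi
Total = 28925 + 4563 + 1.229×10^5 + 50189 = 2.0655×10^5 psi

207000 psi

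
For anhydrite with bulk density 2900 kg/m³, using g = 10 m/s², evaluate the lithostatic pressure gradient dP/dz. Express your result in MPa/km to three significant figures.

dP/dz = ρg = 2900 kg/m³ × 10 m/s² = 29000 Pa/m
= 29000 Pa/m × (1 MPa/km / 1000.0 Pa/m) = 29.000 MPa/km

29.0 MPa/km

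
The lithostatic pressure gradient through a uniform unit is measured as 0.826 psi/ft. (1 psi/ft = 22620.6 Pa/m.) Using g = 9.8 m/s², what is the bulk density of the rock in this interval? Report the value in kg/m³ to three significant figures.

ρ = (dP/dz)/g = 0.826 psi/ft / 9.8 m/s² = 18685 Pa/m / 9.8 m/s² = 1906.6 kg/m³

1910 kg/m³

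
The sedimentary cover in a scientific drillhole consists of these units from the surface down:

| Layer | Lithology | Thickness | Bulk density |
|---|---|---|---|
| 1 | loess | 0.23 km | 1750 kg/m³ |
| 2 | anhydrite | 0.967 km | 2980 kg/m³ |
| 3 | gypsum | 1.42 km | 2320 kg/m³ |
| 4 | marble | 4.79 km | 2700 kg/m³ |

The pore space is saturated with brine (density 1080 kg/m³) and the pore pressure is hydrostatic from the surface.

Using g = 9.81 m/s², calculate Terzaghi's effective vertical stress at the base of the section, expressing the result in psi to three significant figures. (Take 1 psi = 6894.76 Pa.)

Overburden (lithostatic) stress σ_v:
loess: 1750 kg/m³ × 9.81 m/s² × 230 m = 3.949×10^6 Pa = 3.949 MPa
anhydrite: 2980 kg/m³ × 9.81 m/s² × 967 m = 2.827×10^7 Pa = 28.27 MPa
gypsum: 2320 kg/m³ × 9.81 m/s² × 1420 m = 3.232×10^7 Pa = 32.32 MPa
marble: 2700 kg/m³ × 9.81 m/s² × 4790 m = 1.269×10^8 Pa = 126.9 MPa
Total = 3.949 + 28.27 + 32.32 + 126.9 = 191.41 MPa
Pore pressure P_p = 1080 kg/m³ × 9.81 m/s² × 7407 m = 7.848×10^7 Pa = 78.48 MPa
Effective stress σ' = σ_v − P_p = 191.4 − 78.48 = 112.93 MPa = 16380 psi

16400 psi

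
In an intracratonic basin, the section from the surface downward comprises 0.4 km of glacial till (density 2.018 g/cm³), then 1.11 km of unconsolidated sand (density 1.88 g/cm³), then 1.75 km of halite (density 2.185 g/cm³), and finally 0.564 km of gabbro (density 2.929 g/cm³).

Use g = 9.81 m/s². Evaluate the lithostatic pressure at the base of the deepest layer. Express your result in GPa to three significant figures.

0.0821 GPa

glacial till: 2018 kg/m³ × 9.81 m/s² × 400 m = 7.919×10^6 Pa = 7.919×10^-3 GPa
unconsolidated sand: 1880 kg/m³ × 9.81 m/s² × 1110 m = 2.047×10^7 Pa = 0.02047 GPa
halite: 2185 kg/m³ × 9.81 m/s² × 1750 m = 3.751×10^7 Pa = 0.03751 GPa
gabbro: 2929 kg/m³ × 9.81 m/s² × 564 m = 1.621×10^7 Pa = 0.01621 GPa
Total = 7.919×10^-3 + 0.02047 + 0.03751 + 0.01621 = 0.082107 GPa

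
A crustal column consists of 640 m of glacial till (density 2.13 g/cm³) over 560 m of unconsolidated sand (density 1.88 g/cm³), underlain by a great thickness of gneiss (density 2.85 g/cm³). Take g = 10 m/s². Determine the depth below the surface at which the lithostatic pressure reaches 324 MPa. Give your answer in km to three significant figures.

Pressure at base of upper layers: 2130×10×640 + 1880×10×560 = 2.416×10^7 Pa = 24.16 MPa
Remaining pressure to be supplied by gneiss: 3.240×10^8 − 2.416×10^7 = 2.998×10^8 Pa
Additional depth in gneiss = 2.998×10^8 Pa / (2850 kg/m³ × 10 m/s²) = 10521 m
Total depth = 1200 m + 10521 m = 11721 m
= 11.721 km

11.7 km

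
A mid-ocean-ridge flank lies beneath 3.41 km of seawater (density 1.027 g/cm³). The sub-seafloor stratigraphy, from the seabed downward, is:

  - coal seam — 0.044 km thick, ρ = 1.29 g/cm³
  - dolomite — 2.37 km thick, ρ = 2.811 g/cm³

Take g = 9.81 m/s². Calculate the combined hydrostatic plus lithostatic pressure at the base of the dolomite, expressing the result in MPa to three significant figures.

100 MPa

seawater: 1027 kg/m³ × 9.81 m/s² × 3410 m = 3.436×10^7 Pa = 34.36 MPa
coal seam: 1290 kg/m³ × 9.81 m/s² × 44 m = 5.568×10^5 Pa = 0.5568 MPa
dolomite: 2811 kg/m³ × 9.81 m/s² × 2370 m = 6.535×10^7 Pa = 65.35 MPa
Total = 34.36 + 0.5568 + 65.35 = 100.27 MPa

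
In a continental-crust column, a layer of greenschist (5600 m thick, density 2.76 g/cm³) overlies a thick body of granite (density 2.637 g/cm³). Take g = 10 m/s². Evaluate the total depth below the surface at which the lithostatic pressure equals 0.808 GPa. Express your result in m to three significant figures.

Pressure at base of upper layers: 2760×10×5600 = 1.546×10^8 Pa = 0.1546 GPa
Remaining pressure to be supplied by granite: 8.080×10^8 − 1.546×10^8 = 6.534×10^8 Pa
Additional depth in granite = 6.534×10^8 Pa / (2637 kg/m³ × 10 m/s²) = 24780 m
Total depth = 5600 m + 24780 m = 30380 m

30400 m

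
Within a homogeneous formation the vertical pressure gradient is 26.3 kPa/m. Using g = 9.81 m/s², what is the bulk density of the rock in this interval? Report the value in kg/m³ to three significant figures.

2680 kg/m³

ρ = (dP/dz)/g = 26.3 kPa/m / 9.81 m/s² = 26300 Pa/m / 9.81 m/s² = 2680.9 kg/m³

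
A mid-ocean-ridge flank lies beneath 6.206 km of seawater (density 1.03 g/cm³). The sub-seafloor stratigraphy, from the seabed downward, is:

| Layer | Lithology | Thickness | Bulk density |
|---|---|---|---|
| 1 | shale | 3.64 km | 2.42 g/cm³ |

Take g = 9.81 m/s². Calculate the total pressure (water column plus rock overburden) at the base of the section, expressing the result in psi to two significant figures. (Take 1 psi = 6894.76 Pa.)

22000 psi

seawater: 1030 kg/m³ × 9.81 m/s² × 6206 m = 6.271×10^7 Pa = 9095 psi
shale: 2420 kg/m³ × 9.81 m/s² × 3640 m = 8.641×10^7 Pa = 12533 psi
Total = 9095 + 12533 = 21628 psi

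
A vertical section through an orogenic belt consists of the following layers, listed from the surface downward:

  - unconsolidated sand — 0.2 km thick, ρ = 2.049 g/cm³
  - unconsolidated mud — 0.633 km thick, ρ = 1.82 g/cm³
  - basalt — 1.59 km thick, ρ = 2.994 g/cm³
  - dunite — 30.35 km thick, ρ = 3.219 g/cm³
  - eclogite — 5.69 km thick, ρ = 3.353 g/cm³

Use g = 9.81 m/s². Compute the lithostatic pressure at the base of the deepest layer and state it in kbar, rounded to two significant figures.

unconsolidated sand: 2049 kg/m³ × 9.81 m/s² × 200 m = 4.020×10^6 Pa = 0.04020 kbar
unconsolidated mud: 1820 kg/m³ × 9.81 m/s² × 633 m = 1.130×10^7 Pa = 0.1130 kbar
basalt: 2994 kg/m³ × 9.81 m/s² × 1590 m = 4.670×10^7 Pa = 0.4670 kbar
dunite: 3219 kg/m³ × 9.81 m/s² × 30350 m = 9.584×10^8 Pa = 9.584 kbar
eclogite: 3353 kg/m³ × 9.81 m/s² × 5690 m = 1.872×10^8 Pa = 1.872 kbar
Total = 0.04020 + 0.1130 + 0.4670 + 9.584 + 1.872 = 12.076 kbar

12 kbar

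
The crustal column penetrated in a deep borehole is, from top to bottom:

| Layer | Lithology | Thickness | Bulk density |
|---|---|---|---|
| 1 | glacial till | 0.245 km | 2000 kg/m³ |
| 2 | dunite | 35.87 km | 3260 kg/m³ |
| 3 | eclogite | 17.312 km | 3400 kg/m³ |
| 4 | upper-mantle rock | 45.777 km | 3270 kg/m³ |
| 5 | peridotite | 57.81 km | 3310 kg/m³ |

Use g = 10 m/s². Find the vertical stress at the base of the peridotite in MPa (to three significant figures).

5170 MPa

glacial till: 2000 kg/m³ × 10 m/s² × 245 m = 4.900×10^6 Pa = 4.900 MPa
dunite: 3260 kg/m³ × 10 m/s² × 35870 m = 1.169×10^9 Pa = 1169 MPa
eclogite: 3400 kg/m³ × 10 m/s² × 17312 m = 5.886×10^8 Pa = 588.6 MPa
upper-mantle rock: 3270 kg/m³ × 10 m/s² × 45777 m = 1.497×10^9 Pa = 1497 MPa
peridotite: 3310 kg/m³ × 10 m/s² × 57810 m = 1.914×10^9 Pa = 1914 MPa
Total = 4.900 + 1169 + 588.6 + 1497 + 1914 = 5173.3 MPa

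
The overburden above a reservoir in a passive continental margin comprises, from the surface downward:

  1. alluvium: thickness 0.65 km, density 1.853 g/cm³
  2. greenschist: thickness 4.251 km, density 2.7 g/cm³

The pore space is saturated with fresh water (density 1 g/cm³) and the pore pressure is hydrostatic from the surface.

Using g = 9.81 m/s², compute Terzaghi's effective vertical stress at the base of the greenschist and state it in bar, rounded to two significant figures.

760 bar

Overburden (lithostatic) stress σ_v:
alluvium: 1853 kg/m³ × 9.81 m/s² × 650 m = 1.182×10^7 Pa = 11.82 MPa
greenschist: 2700 kg/m³ × 9.81 m/s² × 4251 m = 1.126×10^8 Pa = 112.6 MPa
Total = 11.82 + 112.6 = 124.41 MPa
Pore pressure P_p = 1000 kg/m³ × 9.81 m/s² × 4901 m = 4.808×10^7 Pa = 48.08 MPa
Effective stress σ' = σ_v − P_p = 124.4 − 48.08 = 76.333 MPa = 763.33 bar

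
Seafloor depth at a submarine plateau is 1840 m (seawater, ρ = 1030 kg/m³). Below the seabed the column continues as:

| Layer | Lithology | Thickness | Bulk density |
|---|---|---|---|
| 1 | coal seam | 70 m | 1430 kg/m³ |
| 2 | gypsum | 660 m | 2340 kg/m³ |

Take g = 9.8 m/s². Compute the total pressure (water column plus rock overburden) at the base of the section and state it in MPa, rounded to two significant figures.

seawater: 1030 kg/m³ × 9.8 m/s² × 1840 m = 1.857×10^7 Pa = 18.57 MPa
coal seam: 1430 kg/m³ × 9.8 m/s² × 70 m = 9.810×10^5 Pa = 0.9810 MPa
gypsum: 2340 kg/m³ × 9.8 m/s² × 660 m = 1.514×10^7 Pa = 15.14 MPa
Total = 18.57 + 0.9810 + 15.14 = 34.689 MPa

35 MPa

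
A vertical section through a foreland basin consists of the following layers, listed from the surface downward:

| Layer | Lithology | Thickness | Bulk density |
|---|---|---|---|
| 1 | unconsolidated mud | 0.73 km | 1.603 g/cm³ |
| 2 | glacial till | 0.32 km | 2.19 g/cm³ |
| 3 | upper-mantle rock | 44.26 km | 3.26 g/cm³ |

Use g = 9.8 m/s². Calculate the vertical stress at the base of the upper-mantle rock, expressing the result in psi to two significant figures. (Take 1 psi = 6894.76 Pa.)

unconsolidated mud: 1603 kg/m³ × 9.8 m/s² × 730 m = 1.147×10^7 Pa = 1663 psi
glacial till: 2190 kg/m³ × 9.8 m/s² × 320 m = 6.868×10^6 Pa = 996.1 psi
upper-mantle rock: 3260 kg/m³ × 9.8 m/s² × 44260 m = 1.414×10^9 Pa = 2.051×10^5 psi
Total = 1663 + 996.1 + 2.051×10^5 = 2.0775×10^5 psi

210000 psi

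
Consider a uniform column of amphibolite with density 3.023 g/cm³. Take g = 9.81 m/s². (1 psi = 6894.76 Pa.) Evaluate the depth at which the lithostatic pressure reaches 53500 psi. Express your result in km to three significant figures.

12.4 km

h = P/(ρg) = 53500 psi / (3023 kg/m³ × 9.81 m/s²) = 3.689×10^8 Pa / 29656 Pa/m = 12438 m
= 12.438 km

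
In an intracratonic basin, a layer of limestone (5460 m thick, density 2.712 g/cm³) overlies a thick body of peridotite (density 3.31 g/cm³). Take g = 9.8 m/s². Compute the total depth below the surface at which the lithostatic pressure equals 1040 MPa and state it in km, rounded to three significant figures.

Pressure at base of upper layers: 2712×9.8×5460 = 1.451×10^8 Pa = 145.1 MPa
Remaining pressure to be supplied by peridotite: 1.040×10^9 − 1.451×10^8 = 8.949×10^8 Pa
Additional depth in peridotite = 8.949×10^8 Pa / (3310 kg/m³ × 9.8 m/s²) = 27588 m
Total depth = 5460 m + 27588 m = 33048 m
= 33.048 km

33.0 km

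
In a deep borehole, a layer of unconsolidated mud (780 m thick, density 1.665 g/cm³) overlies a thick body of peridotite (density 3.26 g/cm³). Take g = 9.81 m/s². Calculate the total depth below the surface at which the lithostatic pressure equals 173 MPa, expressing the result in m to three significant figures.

Pressure at base of upper layers: 1665×9.81×780 = 1.274×10^7 Pa = 12.74 MPa
Remaining pressure to be supplied by peridotite: 1.730×10^8 − 1.274×10^7 = 1.603×10^8 Pa
Additional depth in peridotite = 1.603×10^8 Pa / (3260 kg/m³ × 9.81 m/s²) = 5011.2 m
Total depth = 780 m + 5011.2 m = 5791.2 m

5790 m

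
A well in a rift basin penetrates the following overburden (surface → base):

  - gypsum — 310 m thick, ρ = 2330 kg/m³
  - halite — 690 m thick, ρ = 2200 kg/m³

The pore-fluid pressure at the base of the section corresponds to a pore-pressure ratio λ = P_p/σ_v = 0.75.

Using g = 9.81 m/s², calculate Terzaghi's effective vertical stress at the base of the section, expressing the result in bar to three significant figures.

Overburden (lithostatic) stress σ_v:
gypsum: 2330 kg/m³ × 9.81 m/s² × 310 m = 7.086×10^6 Pa = 7.086 MPa
halite: 2200 kg/m³ × 9.81 m/s² × 690 m = 1.489×10^7 Pa = 14.89 MPa
Total = 7.086 + 14.89 = 21.977 MPa
Pore pressure P_p = λ·σ_v = 0.75 × 21.98 MPa = 16.48 MPa
Effective stress σ' = σ_v − P_p = 21.98 − 16.48 = 5.4943 MPa = 54.943 bar

54.9 bar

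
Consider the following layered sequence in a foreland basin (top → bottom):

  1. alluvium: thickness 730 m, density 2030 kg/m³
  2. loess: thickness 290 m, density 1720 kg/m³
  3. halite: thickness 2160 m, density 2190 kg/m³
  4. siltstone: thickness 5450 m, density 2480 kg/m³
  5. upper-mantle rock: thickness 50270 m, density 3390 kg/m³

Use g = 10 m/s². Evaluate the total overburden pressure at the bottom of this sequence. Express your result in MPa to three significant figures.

1910 MPa

alluvium: 2030 kg/m³ × 10 m/s² × 730 m = 1.482×10^7 Pa = 14.82 MPa
loess: 1720 kg/m³ × 10 m/s² × 290 m = 4.988×10^6 Pa = 4.988 MPa
halite: 2190 kg/m³ × 10 m/s² × 2160 m = 4.730×10^7 Pa = 47.30 MPa
siltstone: 2480 kg/m³ × 10 m/s² × 5450 m = 1.352×10^8 Pa = 135.2 MPa
upper-mantle rock: 3390 kg/m³ × 10 m/s² × 50270 m = 1.704×10^9 Pa = 1704 MPa
Total = 14.82 + 4.988 + 47.30 + 135.2 + 1704 = 1906.4 MPa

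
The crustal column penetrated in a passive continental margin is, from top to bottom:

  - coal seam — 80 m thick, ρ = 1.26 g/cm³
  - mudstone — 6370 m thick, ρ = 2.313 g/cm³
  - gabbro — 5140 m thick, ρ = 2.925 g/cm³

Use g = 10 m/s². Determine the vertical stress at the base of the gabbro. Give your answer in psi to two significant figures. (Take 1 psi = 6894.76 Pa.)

43000 psi

coal seam: 1260 kg/m³ × 10 m/s² × 80 m = 1.008×10^6 Pa = 146.2 psi
mudstone: 2313 kg/m³ × 10 m/s² × 6370 m = 1.473×10^8 Pa = 21370 psi
gabbro: 2925 kg/m³ × 10 m/s² × 5140 m = 1.503×10^8 Pa = 21806 psi
Total = 146.2 + 21370 + 21806 = 43321 psi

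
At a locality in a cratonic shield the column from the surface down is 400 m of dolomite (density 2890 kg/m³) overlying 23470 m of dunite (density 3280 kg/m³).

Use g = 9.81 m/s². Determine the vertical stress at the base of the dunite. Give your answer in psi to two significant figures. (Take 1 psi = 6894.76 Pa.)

110000 psi

dolomite: 2890 kg/m³ × 9.81 m/s² × 400 m = 1.134×10^7 Pa = 1645 psi
dunite: 3280 kg/m³ × 9.81 m/s² × 23470 m = 7.552×10^8 Pa = 1.095×10^5 psi
Total = 1645 + 1.095×10^5 = 1.1118×10^5 psi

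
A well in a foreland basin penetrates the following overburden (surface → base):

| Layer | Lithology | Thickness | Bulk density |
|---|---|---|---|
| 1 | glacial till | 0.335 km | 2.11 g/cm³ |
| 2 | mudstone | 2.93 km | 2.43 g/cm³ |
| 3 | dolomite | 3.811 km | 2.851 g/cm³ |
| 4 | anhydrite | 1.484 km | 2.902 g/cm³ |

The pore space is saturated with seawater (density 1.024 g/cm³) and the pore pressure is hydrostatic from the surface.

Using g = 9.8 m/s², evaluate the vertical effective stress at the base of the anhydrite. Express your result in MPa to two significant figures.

140 MPa

Overburden (lithostatic) stress σ_v:
glacial till: 2110 kg/m³ × 9.8 m/s² × 335 m = 6.927×10^6 Pa = 6.927 MPa
mudstone: 2430 kg/m³ × 9.8 m/s² × 2930 m = 6.978×10^7 Pa = 69.78 MPa
dolomite: 2851 kg/m³ × 9.8 m/s² × 3811 m = 1.065×10^8 Pa = 106.5 MPa
anhydrite: 2902 kg/m³ × 9.8 m/s² × 1484 m = 4.220×10^7 Pa = 42.20 MPa
Total = 6.927 + 69.78 + 106.5 + 42.20 = 225.39 MPa
Pore pressure P_p = 1024 kg/m³ × 9.8 m/s² × 8560 m = 8.590×10^7 Pa = 85.90 MPa
Effective stress σ' = σ_v − P_p = 225.4 − 85.90 = 139.48 MPa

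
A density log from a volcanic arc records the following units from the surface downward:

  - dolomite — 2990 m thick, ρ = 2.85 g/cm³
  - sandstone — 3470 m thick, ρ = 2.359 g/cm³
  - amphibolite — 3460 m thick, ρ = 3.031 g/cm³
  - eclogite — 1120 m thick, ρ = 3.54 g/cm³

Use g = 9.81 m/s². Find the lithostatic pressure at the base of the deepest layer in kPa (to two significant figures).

dolomite: 2850 kg/m³ × 9.81 m/s² × 2990 m = 8.360×10^7 Pa = 83596 kPa
sandstone: 2359 kg/m³ × 9.81 m/s² × 3470 m = 8.030×10^7 Pa = 80302 kPa
amphibolite: 3031 kg/m³ × 9.81 m/s² × 3460 m = 1.029×10^8 Pa = 1.029×10^5 kPa
eclogite: 3540 kg/m³ × 9.81 m/s² × 1120 m = 3.889×10^7 Pa = 38895 kPa
Total = 83596 + 80302 + 1.029×10^5 + 38895 = 3.0567×10^5 kPa

310000 kPa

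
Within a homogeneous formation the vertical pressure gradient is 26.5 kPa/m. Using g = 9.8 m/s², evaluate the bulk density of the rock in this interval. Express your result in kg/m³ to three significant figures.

2700 kg/m³

ρ = (dP/dz)/g = 26.5 kPa/m / 9.8 m/s² = 26500 Pa/m / 9.8 m/s² = 2704.1 kg/m³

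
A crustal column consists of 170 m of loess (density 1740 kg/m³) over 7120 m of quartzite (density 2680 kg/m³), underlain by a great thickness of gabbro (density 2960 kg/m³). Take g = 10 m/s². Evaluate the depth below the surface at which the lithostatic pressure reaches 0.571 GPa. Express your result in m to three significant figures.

Pressure at base of upper layers: 1740×10×170 + 2680×10×7120 = 1.938×10^8 Pa = 0.1938 GPa
Remaining pressure to be supplied by gabbro: 5.710×10^8 − 1.938×10^8 = 3.772×10^8 Pa
Additional depth in gabbro = 3.772×10^8 Pa / (2960 kg/m³ × 10 m/s²) = 12744 m
Total depth = 7290 m + 12744 m = 20034 m

20000 m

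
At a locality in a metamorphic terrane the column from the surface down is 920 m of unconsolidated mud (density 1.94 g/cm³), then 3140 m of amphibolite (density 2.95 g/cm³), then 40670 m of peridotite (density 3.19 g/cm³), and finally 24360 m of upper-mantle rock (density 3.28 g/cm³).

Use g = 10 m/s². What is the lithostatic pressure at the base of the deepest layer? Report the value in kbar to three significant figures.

22.1 kbar

unconsolidated mud: 1940 kg/m³ × 10 m/s² × 920 m = 1.785×10^7 Pa = 0.1785 kbar
amphibolite: 2950 kg/m³ × 10 m/s² × 3140 m = 9.263×10^7 Pa = 0.9263 kbar
peridotite: 3190 kg/m³ × 10 m/s² × 40670 m = 1.297×10^9 Pa = 12.97 kbar
upper-mantle rock: 3280 kg/m³ × 10 m/s² × 24360 m = 7.990×10^8 Pa = 7.990 kbar
Total = 0.1785 + 0.9263 + 12.97 + 7.990 = 22.069 kbar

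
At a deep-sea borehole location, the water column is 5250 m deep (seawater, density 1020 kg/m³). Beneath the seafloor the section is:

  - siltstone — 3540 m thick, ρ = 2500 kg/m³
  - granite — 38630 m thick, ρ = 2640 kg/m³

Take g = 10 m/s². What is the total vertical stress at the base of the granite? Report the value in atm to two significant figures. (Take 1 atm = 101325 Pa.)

11000 atm

seawater: 1020 kg/m³ × 10 m/s² × 5250 m = 5.355×10^7 Pa = 528.5 atm
siltstone: 2500 kg/m³ × 10 m/s² × 3540 m = 8.850×10^7 Pa = 873.4 atm
granite: 2640 kg/m³ × 10 m/s² × 38630 m = 1.020×10^9 Pa = 10065 atm
Total = 528.5 + 873.4 + 10065 = 11467 atm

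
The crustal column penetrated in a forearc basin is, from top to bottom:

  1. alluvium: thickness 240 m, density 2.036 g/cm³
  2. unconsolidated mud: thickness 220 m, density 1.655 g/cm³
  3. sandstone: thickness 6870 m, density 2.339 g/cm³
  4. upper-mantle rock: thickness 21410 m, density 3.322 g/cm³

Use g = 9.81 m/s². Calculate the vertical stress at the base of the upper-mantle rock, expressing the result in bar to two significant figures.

8600 bar

alluvium: 2036 kg/m³ × 9.81 m/s² × 240 m = 4.794×10^6 Pa = 47.94 bar
unconsolidated mud: 1655 kg/m³ × 9.81 m/s² × 220 m = 3.572×10^6 Pa = 35.72 bar
sandstone: 2339 kg/m³ × 9.81 m/s² × 6870 m = 1.576×10^8 Pa = 1576 bar
upper-mantle rock: 3322 kg/m³ × 9.81 m/s² × 21410 m = 6.977×10^8 Pa = 6977 bar
Total = 47.94 + 35.72 + 1576 + 6977 = 8637.3 bar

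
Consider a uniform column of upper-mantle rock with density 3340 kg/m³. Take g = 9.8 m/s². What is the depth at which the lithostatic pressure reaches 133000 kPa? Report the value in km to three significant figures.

h = P/(ρg) = 133000 kPa / (3340 kg/m³ × 9.8 m/s²) = 1.330×10^8 Pa / 32732 Pa/m = 4063.3 m
= 4.0633 km

4.06 km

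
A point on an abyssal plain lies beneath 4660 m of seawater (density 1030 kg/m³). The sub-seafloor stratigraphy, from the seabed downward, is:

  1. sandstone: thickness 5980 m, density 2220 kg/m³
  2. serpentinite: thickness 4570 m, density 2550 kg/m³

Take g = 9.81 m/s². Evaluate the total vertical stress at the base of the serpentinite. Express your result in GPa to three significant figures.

seawater: 1030 kg/m³ × 9.81 m/s² × 4660 m = 4.709×10^7 Pa = 0.04709 GPa
sandstone: 2220 kg/m³ × 9.81 m/s² × 5980 m = 1.302×10^8 Pa = 0.1302 GPa
serpentinite: 2550 kg/m³ × 9.81 m/s² × 4570 m = 1.143×10^8 Pa = 0.1143 GPa
Total = 0.04709 + 0.1302 + 0.1143 = 0.29164 GPa

0.292 GPa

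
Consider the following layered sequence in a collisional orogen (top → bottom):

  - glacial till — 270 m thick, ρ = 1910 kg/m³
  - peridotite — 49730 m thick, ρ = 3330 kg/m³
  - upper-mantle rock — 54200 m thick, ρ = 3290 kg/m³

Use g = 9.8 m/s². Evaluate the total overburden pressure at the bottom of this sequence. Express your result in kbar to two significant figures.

glacial till: 1910 kg/m³ × 9.8 m/s² × 270 m = 5.054×10^6 Pa = 0.05054 kbar
peridotite: 3330 kg/m³ × 9.8 m/s² × 49730 m = 1.623×10^9 Pa = 16.23 kbar
upper-mantle rock: 3290 kg/m³ × 9.8 m/s² × 54200 m = 1.748×10^9 Pa = 17.48 kbar
Total = 0.05054 + 16.23 + 17.48 = 33.755 kbar

34 kbar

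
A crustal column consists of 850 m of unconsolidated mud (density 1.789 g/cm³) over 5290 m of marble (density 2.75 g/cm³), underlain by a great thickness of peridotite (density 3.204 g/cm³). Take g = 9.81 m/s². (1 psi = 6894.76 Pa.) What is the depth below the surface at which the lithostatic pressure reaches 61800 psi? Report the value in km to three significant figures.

Pressure at base of upper layers: 1789×9.81×850 + 2750×9.81×5290 = 1.576×10^8 Pa = 22862 psi
Remaining pressure to be supplied by peridotite: 4.261×10^8 − 1.576×10^8 = 2.685×10^8 Pa
Additional depth in peridotite = 2.685×10^8 Pa / (3204 kg/m³ × 9.81 m/s²) = 8541.4 m
Total depth = 6140 m + 8541.4 m = 14681 m
= 14.681 km

14.7 km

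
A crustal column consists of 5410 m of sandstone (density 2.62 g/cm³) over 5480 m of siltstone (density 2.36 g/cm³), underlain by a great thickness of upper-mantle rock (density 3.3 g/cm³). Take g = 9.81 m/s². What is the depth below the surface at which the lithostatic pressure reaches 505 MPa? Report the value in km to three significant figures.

Pressure at base of upper layers: 2620×9.81×5410 + 2360×9.81×5480 = 2.659×10^8 Pa = 265.9 MPa
Remaining pressure to be supplied by upper-mantle rock: 5.050×10^8 − 2.659×10^8 = 2.391×10^8 Pa
Additional depth in upper-mantle rock = 2.391×10^8 Pa / (3300 kg/m³ × 9.81 m/s²) = 7385.2 m
Total depth = 10890 m + 7385.2 m = 18275 m
= 18.275 km

18.3 km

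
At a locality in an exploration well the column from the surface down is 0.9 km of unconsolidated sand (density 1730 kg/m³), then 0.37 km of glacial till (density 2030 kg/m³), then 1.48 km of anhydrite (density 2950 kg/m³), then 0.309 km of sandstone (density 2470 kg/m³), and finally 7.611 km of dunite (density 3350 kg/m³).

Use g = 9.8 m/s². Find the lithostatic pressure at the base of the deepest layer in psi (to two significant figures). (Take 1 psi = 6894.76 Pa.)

47000 psi

unconsolidated sand: 1730 kg/m³ × 9.8 m/s² × 900 m = 1.526×10^7 Pa = 2213 psi
glacial till: 2030 kg/m³ × 9.8 m/s² × 370 m = 7.361×10^6 Pa = 1068 psi
anhydrite: 2950 kg/m³ × 9.8 m/s² × 1480 m = 4.279×10^7 Pa = 6206 psi
sandstone: 2470 kg/m³ × 9.8 m/s² × 309 m = 7.480×10^6 Pa = 1085 psi
dunite: 3350 kg/m³ × 9.8 m/s² × 7611 m = 2.499×10^8 Pa = 36240 psi
Total = 2213 + 1068 + 6206 + 1085 + 36240 = 46812 psi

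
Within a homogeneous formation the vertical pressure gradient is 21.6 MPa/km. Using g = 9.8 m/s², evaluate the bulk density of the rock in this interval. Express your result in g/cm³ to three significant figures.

ρ = (dP/dz)/g = 21.6 MPa/km / 9.8 m/s² = 21600 Pa/m / 9.8 m/s² = 2204.1 kg/m³
= 2.204 g/cm³

2.20 g/cm³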